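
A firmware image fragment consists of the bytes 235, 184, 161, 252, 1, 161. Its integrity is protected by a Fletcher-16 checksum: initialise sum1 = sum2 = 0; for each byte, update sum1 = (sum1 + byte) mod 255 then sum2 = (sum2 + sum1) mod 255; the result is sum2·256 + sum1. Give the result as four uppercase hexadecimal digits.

Running sums (mod 255):
  after byte 0 (235): sum1=235, sum2=235
  after byte 1 (184): sum1=164, sum2=144
  after byte 2 (161): sum1=70, sum2=214
  after byte 3 (252): sum1=67, sum2=26
  after byte 4 (1): sum1=68, sum2=94
  after byte 5 (161): sum1=229, sum2=68
Checksum = sum2·256 + sum1 = 68·256 + 229 = 17637 = 0x44E5.

44E5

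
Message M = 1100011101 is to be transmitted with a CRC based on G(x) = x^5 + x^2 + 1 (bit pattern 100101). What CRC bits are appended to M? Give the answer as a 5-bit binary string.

Append 5 zeros: 110001110100000. Divide by 100101 (XOR where the leading bit is 1):
  pos 0: 110001 XOR 100101 = 010100
  pos 1: 101001 XOR 100101 = 001100
  pos 3: 110010 XOR 100101 = 010111
  pos 4: 101111 XOR 100101 = 001010
  pos 6: 101000 XOR 100101 = 001101
  pos 8: 110100 XOR 100101 = 010001
  pos 9: 100010 XOR 100101 = 000111
Remainder (last 5 bits) = 00111. This is the CRC / FCS.

00111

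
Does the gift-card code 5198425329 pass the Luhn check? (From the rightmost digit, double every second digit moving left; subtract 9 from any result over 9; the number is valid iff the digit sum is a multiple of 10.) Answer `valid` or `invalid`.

From the right, keep odd positions and double even positions (subtract 9 from any doubled value over 9):
  doubled (positions 2,4,...): 4 1 8 9 1 → sum 23
  kept (positions 1,3,...): 9 3 2 8 1 → sum 23
Total = 46.
46 mod 10 = 6, so the number is invalid.

invalid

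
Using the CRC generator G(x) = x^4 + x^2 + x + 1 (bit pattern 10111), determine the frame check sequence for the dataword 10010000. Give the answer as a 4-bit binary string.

0101

Append 4 zeros: 100100000000. Divide by 10111 (XOR where the leading bit is 1):
  pos 0: 10010 XOR 10111 = 00101
  pos 2: 10100 XOR 10111 = 00011
  pos 5: 11000 XOR 10111 = 01111
  pos 6: 11110 XOR 10111 = 01001
  pos 7: 10010 XOR 10111 = 00101
Remainder (last 4 bits) = 0101. This is the CRC / FCS.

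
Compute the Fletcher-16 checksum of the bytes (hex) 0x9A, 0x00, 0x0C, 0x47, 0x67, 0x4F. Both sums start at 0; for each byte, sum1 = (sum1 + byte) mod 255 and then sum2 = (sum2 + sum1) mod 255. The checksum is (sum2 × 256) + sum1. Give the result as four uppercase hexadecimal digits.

C3A4

Running sums (mod 255):
  after byte 0 (0x9A): sum1=154, sum2=154
  after byte 1 (0x00): sum1=154, sum2=53
  after byte 2 (0x0C): sum1=166, sum2=219
  after byte 3 (0x47): sum1=237, sum2=201
  after byte 4 (0x67): sum1=85, sum2=31
  after byte 5 (0x4F): sum1=164, sum2=195
Checksum = sum2·256 + sum1 = 195·256 + 164 = 50084 = 0xC3A4.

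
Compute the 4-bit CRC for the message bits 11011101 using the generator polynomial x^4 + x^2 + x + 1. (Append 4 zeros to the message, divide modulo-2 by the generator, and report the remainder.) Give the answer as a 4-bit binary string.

Append 4 zeros: 110111010000. Divide by 10111 (XOR where the leading bit is 1):
  pos 0: 11011 XOR 10111 = 01100
  pos 1: 11001 XOR 10111 = 01110
  pos 2: 11100 XOR 10111 = 01011
  pos 3: 10111 XOR 10111 = 00000
Remainder (last 4 bits) = 0000. This is the CRC / FCS.

0000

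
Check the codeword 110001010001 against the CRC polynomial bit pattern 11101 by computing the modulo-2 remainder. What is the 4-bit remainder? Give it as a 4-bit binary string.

0111

Modulo-2 division of 110001010001 by 11101:
  pos 0: 11000 XOR 11101 = 00101
  pos 2: 10110 XOR 11101 = 01011
  pos 3: 10111 XOR 11101 = 01010
  pos 4: 10100 XOR 11101 = 01001
  pos 5: 10010 XOR 11101 = 01111
  pos 6: 11110 XOR 11101 = 00011
Remainder = 0111 (nonzero — an error is detected).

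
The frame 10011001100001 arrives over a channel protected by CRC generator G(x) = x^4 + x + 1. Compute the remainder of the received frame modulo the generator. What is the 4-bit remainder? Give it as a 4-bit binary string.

Modulo-2 division of 10011001100001 by 10011:
  pos 0: 10011 XOR 10011 = 00000
  pos 7: 11000 XOR 10011 = 01011
  pos 8: 10110 XOR 10011 = 00101
Remainder = 1011 (nonzero — an error is detected).

1011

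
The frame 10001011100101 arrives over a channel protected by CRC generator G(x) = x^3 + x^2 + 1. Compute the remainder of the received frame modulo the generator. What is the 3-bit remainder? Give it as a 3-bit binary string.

Modulo-2 division of 10001011100101 by 1101:
  pos 0: 1000 XOR 1101 = 0101
  pos 1: 1011 XOR 1101 = 0110
  pos 2: 1100 XOR 1101 = 0001
  pos 5: 1111 XOR 1101 = 0010
  pos 7: 1000 XOR 1101 = 0101
  pos 8: 1011 XOR 1101 = 0110
  pos 9: 1100 XOR 1101 = 0001
Remainder = 011 (nonzero — an error is detected).

011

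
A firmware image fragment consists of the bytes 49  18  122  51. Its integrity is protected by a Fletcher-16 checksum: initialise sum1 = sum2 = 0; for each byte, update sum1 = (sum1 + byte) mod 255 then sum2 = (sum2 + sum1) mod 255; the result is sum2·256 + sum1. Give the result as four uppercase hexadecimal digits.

23F0

Running sums (mod 255):
  after byte 0 (49): sum1=49, sum2=49
  after byte 1 (18): sum1=67, sum2=116
  after byte 2 (122): sum1=189, sum2=50
  after byte 3 (51): sum1=240, sum2=35
Checksum = sum2·256 + sum1 = 35·256 + 240 = 9200 = 0x23F0.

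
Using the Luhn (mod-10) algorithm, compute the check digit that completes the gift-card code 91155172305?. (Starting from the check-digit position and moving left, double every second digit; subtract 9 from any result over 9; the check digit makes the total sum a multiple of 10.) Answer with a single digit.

Partial digits right→left: 5 0 3 2 7 1 5 5 1 1 9
Double every second digit counting from the check-digit position (so the 1st, 3rd, 5th, ... of the partial from the right).
  doubled (with −9 where >9): 1 6 5 1 2 9 → sum 24
  kept as-is: 0 2 1 5 1 → sum 9
Total = 24 + 9 = 33.
Check digit = (10 − (33 mod 10)) mod 10 = 7.

7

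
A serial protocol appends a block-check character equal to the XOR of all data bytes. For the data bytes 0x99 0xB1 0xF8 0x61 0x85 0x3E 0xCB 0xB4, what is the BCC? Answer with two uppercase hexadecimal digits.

75

XOR the bytes together:
  start with 0x99
  0x99 ⊕ 0xB1 = 0x28
  0x28 ⊕ 0xF8 = 0xD0
  0xD0 ⊕ 0x61 = 0xB1
  0xB1 ⊕ 0x85 = 0x34
  0x34 ⊕ 0x3E = 0x0A
  0x0A ⊕ 0xCB = 0xC1
  0xC1 ⊕ 0xB4 = 0x75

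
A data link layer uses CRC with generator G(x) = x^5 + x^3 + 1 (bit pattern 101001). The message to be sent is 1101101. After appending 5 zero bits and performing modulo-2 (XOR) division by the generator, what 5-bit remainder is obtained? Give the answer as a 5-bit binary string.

Append 5 zeros: 110110100000. Divide by 101001 (XOR where the leading bit is 1):
  pos 0: 110110 XOR 101001 = 011111
  pos 1: 111111 XOR 101001 = 010110
  pos 2: 101100 XOR 101001 = 000101
  pos 5: 101000 XOR 101001 = 000001
Remainder (last 5 bits) = 00010. This is the CRC / FCS.

00010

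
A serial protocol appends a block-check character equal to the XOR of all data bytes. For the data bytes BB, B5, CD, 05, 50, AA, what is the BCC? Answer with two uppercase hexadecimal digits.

3C

XOR the bytes together:
  start with 0xBB
  0xBB ⊕ 0xB5 = 0x0E
  0x0E ⊕ 0xCD = 0xC3
  0xC3 ⊕ 0x05 = 0xC6
  0xC6 ⊕ 0x50 = 0x96
  0x96 ⊕ 0xAA = 0x3C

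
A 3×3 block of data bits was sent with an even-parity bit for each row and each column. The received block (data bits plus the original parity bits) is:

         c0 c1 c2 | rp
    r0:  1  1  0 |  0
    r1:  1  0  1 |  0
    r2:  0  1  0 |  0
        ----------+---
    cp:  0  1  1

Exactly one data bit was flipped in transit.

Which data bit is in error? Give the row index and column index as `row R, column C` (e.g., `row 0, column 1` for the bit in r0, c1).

row 2, column 1

Recompute each row's even parity and compare to rp:
  r0: data parity 0, sent rp 0 → ok
  r1: data parity 0, sent rp 0 → ok
  r2: data parity 1, sent rp 0 → mismatch
Recompute each column's even parity and compare to cp:
  c0: data parity 0, sent cp 0 → ok
  c1: data parity 0, sent cp 1 → mismatch
  c2: data parity 1, sent cp 1 → ok
Exactly one row (r2) and one column (c1) fail → the flipped bit is at their intersection.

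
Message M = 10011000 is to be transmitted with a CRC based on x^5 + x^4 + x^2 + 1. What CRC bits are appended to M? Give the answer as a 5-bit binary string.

10011

Append 5 zeros: 1001100000000. Divide by 110101 (XOR where the leading bit is 1):
  pos 0: 100110 XOR 110101 = 010011
  pos 1: 100110 XOR 110101 = 010011
  pos 2: 100110 XOR 110101 = 010011
  pos 3: 100110 XOR 110101 = 010011
  pos 4: 100110 XOR 110101 = 010011
  pos 5: 100110 XOR 110101 = 010011
  pos 6: 100110 XOR 110101 = 010011
  pos 7: 100110 XOR 110101 = 010011
Remainder (last 5 bits) = 10011. This is the CRC / FCS.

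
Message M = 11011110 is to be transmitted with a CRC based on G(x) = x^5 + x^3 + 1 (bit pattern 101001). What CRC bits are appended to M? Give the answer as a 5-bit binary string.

01001

Append 5 zeros: 1101111000000. Divide by 101001 (XOR where the leading bit is 1):
  pos 0: 110111 XOR 101001 = 011110
  pos 1: 111101 XOR 101001 = 010100
  pos 2: 101000 XOR 101001 = 000001
  pos 7: 100000 XOR 101001 = 001001
Remainder (last 5 bits) = 01001. This is the CRC / FCS.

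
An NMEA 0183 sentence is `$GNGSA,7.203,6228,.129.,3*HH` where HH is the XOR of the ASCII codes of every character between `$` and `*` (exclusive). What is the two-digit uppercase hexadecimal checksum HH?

73

XOR the ASCII codes of the payload characters:
  'G' = 0x47 → acc = 0x47
  'N' = 0x4E → acc = 0x09
  'G' = 0x47 → acc = 0x4E
  'S' = 0x53 → acc = 0x1D
  'A' = 0x41 → acc = 0x5C
  ',' = 0x2C → acc = 0x70
  '7' = 0x37 → acc = 0x47
  '.' = 0x2E → acc = 0x69
  '2' = 0x32 → acc = 0x5B
  '0' = 0x30 → acc = 0x6B
  '3' = 0x33 → acc = 0x58
  ',' = 0x2C → acc = 0x74
  '6' = 0x36 → acc = 0x42
  '2' = 0x32 → acc = 0x70
  '2' = 0x32 → acc = 0x42
  '8' = 0x38 → acc = 0x7A
  ',' = 0x2C → acc = 0x56
  '.' = 0x2E → acc = 0x78
  '1' = 0x31 → acc = 0x49
  '2' = 0x32 → acc = 0x7B
  '9' = 0x39 → acc = 0x42
  '.' = 0x2E → acc = 0x6C
  ',' = 0x2C → acc = 0x40
  '3' = 0x33 → acc = 0x73
Checksum = 0x73.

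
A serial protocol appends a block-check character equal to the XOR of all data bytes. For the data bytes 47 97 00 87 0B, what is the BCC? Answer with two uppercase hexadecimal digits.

XOR the bytes together:
  start with 0x47
  0x47 ⊕ 0x97 = 0xD0
  0xD0 ⊕ 0x00 = 0xD0
  0xD0 ⊕ 0x87 = 0x57
  0x57 ⊕ 0x0B = 0x5C

5C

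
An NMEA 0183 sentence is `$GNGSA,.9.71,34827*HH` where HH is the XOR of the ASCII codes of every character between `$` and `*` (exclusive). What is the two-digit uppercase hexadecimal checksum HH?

XOR the ASCII codes of the payload characters:
  'G' = 0x47 → acc = 0x47
  'N' = 0x4E → acc = 0x09
  'G' = 0x47 → acc = 0x4E
  'S' = 0x53 → acc = 0x1D
  'A' = 0x41 → acc = 0x5C
  ',' = 0x2C → acc = 0x70
  '.' = 0x2E → acc = 0x5E
  '9' = 0x39 → acc = 0x67
  '.' = 0x2E → acc = 0x49
  '7' = 0x37 → acc = 0x7E
  '1' = 0x31 → acc = 0x4F
  ',' = 0x2C → acc = 0x63
  '3' = 0x33 → acc = 0x50
  '4' = 0x34 → acc = 0x64
  '8' = 0x38 → acc = 0x5C
  '2' = 0x32 → acc = 0x6E
  '7' = 0x37 → acc = 0x59
Checksum = 0x59.

59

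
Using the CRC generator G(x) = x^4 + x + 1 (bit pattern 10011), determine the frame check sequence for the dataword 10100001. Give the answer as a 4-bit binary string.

0111

Append 4 zeros: 101000010000. Divide by 10011 (XOR where the leading bit is 1):
  pos 0: 10100 XOR 10011 = 00111
  pos 2: 11100 XOR 10011 = 01111
  pos 3: 11111 XOR 10011 = 01100
  pos 4: 11000 XOR 10011 = 01011
  pos 5: 10110 XOR 10011 = 00101
  pos 7: 10100 XOR 10011 = 00111
Remainder (last 4 bits) = 0111. This is the CRC / FCS.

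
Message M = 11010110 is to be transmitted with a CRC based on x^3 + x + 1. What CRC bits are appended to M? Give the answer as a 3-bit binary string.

111

Append 3 zeros: 11010110000. Divide by 1011 (XOR where the leading bit is 1):
  pos 0: 1101 XOR 1011 = 0110
  pos 1: 1100 XOR 1011 = 0111
  pos 2: 1111 XOR 1011 = 0100
  pos 3: 1001 XOR 1011 = 0010
  pos 5: 1000 XOR 1011 = 0011
  pos 7: 1100 XOR 1011 = 0111
Remainder (last 3 bits) = 111. This is the CRC / FCS.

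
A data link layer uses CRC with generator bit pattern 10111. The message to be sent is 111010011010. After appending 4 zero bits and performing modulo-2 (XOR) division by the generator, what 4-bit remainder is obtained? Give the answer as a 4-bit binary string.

0010

Append 4 zeros: 1110100110100000. Divide by 10111 (XOR where the leading bit is 1):
  pos 0: 11101 XOR 10111 = 01010
  pos 1: 10100 XOR 10111 = 00011
  pos 4: 11011 XOR 10111 = 01100
  pos 5: 11000 XOR 10111 = 01111
  pos 6: 11111 XOR 10111 = 01000
  pos 7: 10000 XOR 10111 = 00111
  pos 9: 11100 XOR 10111 = 01011
  pos 10: 10110 XOR 10111 = 00001
Remainder (last 4 bits) = 0010. This is the CRC / FCS.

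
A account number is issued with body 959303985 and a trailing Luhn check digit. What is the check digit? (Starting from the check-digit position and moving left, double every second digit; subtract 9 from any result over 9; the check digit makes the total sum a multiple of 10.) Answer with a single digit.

Partial digits right→left: 5 8 9 3 0 3 9 5 9
Double every second digit counting from the check-digit position (so the 1st, 3rd, 5th, ... of the partial from the right).
  doubled (with −9 where >9): 1 9 0 9 9 → sum 28
  kept as-is: 8 3 3 5 → sum 19
Total = 28 + 19 = 47.
Check digit = (10 − (47 mod 10)) mod 10 = 3.

3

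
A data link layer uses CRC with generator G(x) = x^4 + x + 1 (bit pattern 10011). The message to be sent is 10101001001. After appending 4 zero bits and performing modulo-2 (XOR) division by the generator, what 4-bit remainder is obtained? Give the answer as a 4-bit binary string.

1001

Append 4 zeros: 101010010010000. Divide by 10011 (XOR where the leading bit is 1):
  pos 0: 10101 XOR 10011 = 00110
  pos 2: 11000 XOR 10011 = 01011
  pos 3: 10111 XOR 10011 = 00100
  pos 5: 10000 XOR 10011 = 00011
  pos 8: 11100 XOR 10011 = 01111
  pos 9: 11110 XOR 10011 = 01101
  pos 10: 11010 XOR 10011 = 01001
Remainder (last 4 bits) = 1001. This is the CRC / FCS.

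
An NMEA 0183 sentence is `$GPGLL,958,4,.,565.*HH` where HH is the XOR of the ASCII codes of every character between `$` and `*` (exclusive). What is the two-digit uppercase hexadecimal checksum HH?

XOR the ASCII codes of the payload characters:
  'G' = 0x47 → acc = 0x47
  'P' = 0x50 → acc = 0x17
  'G' = 0x47 → acc = 0x50
  'L' = 0x4C → acc = 0x1C
  'L' = 0x4C → acc = 0x50
  ',' = 0x2C → acc = 0x7C
  '9' = 0x39 → acc = 0x45
  '5' = 0x35 → acc = 0x70
  '8' = 0x38 → acc = 0x48
  ',' = 0x2C → acc = 0x64
  '4' = 0x34 → acc = 0x50
  ',' = 0x2C → acc = 0x7C
  '.' = 0x2E → acc = 0x52
  ',' = 0x2C → acc = 0x7E
  '5' = 0x35 → acc = 0x4B
  '6' = 0x36 → acc = 0x7D
  '5' = 0x35 → acc = 0x48
  '.' = 0x2E → acc = 0x66
Checksum = 0x66.

66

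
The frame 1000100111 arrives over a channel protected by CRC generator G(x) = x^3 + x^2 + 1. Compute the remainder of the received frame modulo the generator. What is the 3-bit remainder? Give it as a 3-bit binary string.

Modulo-2 division of 1000100111 by 1101:
  pos 0: 1000 XOR 1101 = 0101
  pos 1: 1011 XOR 1101 = 0110
  pos 2: 1100 XOR 1101 = 0001
  pos 5: 1011 XOR 1101 = 0110
  pos 6: 1101 XOR 1101 = 0000
Remainder = 000 (zero — the frame passes the CRC check).

000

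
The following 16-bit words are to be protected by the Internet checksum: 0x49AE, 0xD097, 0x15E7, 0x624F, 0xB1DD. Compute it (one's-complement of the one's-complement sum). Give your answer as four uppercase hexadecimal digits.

One's-complement addition (fold any carry out of bit 15 back into bit 0):
  0x49AE + 0xD097 = 0x11A45 → wrap carry → 0x1A46
  0x1A46 + 0x15E7 = 0x0302D
  0x302D + 0x624F = 0x0927C
  0x927C + 0xB1DD = 0x14459 → wrap carry → 0x445A
One's-complement sum = 0x445A.
Checksum = ~0x445A & 0xFFFF = 0xBBA5.

BBA5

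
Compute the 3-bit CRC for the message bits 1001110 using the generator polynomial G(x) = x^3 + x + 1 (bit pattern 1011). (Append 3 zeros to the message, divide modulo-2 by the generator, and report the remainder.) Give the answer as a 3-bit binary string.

Append 3 zeros: 1001110000. Divide by 1011 (XOR where the leading bit is 1):
  pos 0: 1001 XOR 1011 = 0010
  pos 2: 1011 XOR 1011 = 0000
Remainder (last 3 bits) = 000. This is the CRC / FCS.

000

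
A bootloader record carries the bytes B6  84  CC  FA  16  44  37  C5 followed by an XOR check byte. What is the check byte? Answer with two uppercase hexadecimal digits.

XOR the bytes together:
  start with 0xB6
  0xB6 ⊕ 0x84 = 0x32
  0x32 ⊕ 0xCC = 0xFE
  0xFE ⊕ 0xFA = 0x04
  0x04 ⊕ 0x16 = 0x12
  0x12 ⊕ 0x44 = 0x56
  0x56 ⊕ 0x37 = 0x61
  0x61 ⊕ 0xC5 = 0xA4

A4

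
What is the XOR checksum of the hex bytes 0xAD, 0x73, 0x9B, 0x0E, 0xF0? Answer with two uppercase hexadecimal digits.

XOR the bytes together:
  start with 0xAD
  0xAD ⊕ 0x73 = 0xDE
  0xDE ⊕ 0x9B = 0x45
  0x45 ⊕ 0x0E = 0x4B
  0x4B ⊕ 0xF0 = 0xBB

BB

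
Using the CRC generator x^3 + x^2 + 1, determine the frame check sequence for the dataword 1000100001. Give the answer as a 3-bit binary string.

Append 3 zeros: 1000100001000. Divide by 1101 (XOR where the leading bit is 1):
  pos 0: 1000 XOR 1101 = 0101
  pos 1: 1011 XOR 1101 = 0110
  pos 2: 1100 XOR 1101 = 0001
  pos 5: 1000 XOR 1101 = 0101
  pos 6: 1011 XOR 1101 = 0110
  pos 7: 1100 XOR 1101 = 0001
Remainder (last 3 bits) = 100. This is the CRC / FCS.

100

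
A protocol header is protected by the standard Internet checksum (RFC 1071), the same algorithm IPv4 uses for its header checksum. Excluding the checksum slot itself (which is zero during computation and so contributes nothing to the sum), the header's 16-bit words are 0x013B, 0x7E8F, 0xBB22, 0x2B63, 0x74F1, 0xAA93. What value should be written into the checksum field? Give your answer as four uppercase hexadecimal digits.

One's-complement addition (fold any carry out of bit 15 back into bit 0):
  0x013B + 0x7E8F = 0x07FCA
  0x7FCA + 0xBB22 = 0x13AEC → wrap carry → 0x3AED
  0x3AED + 0x2B63 = 0x06650
  0x6650 + 0x74F1 = 0x0DB41
  0xDB41 + 0xAA93 = 0x185D4 → wrap carry → 0x85D5
One's-complement sum = 0x85D5.
Checksum = ~0x85D5 & 0xFFFF = 0x7A2A.

7A2A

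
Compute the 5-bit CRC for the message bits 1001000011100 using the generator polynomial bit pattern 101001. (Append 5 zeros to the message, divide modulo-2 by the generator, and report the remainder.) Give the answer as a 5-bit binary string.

10001

Append 5 zeros: 100100001110000000. Divide by 101001 (XOR where the leading bit is 1):
  pos 0: 100100 XOR 101001 = 001101
  pos 2: 110100 XOR 101001 = 011101
  pos 3: 111011 XOR 101001 = 010010
  pos 4: 100101 XOR 101001 = 001100
  pos 6: 110010 XOR 101001 = 011011
  pos 7: 110110 XOR 101001 = 011111
  pos 8: 111110 XOR 101001 = 010111
  pos 9: 101110 XOR 101001 = 000111
  pos 12: 111000 XOR 101001 = 010001
Remainder (last 5 bits) = 10001. This is the CRC / FCS.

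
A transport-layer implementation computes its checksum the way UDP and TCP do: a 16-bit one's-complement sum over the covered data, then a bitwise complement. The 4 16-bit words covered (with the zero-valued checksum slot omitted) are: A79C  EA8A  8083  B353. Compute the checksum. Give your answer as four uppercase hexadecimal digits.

3A01

One's-complement addition (fold any carry out of bit 15 back into bit 0):
  0xA79C + 0xEA8A = 0x19226 → wrap carry → 0x9227
  0x9227 + 0x8083 = 0x112AA → wrap carry → 0x12AB
  0x12AB + 0xB353 = 0x0C5FE
One's-complement sum = 0xC5FE.
Checksum = ~0xC5FE & 0xFFFF = 0x3A01.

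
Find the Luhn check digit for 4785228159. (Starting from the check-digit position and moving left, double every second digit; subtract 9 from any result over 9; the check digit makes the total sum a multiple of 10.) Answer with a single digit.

2

Partial digits right→left: 9 5 1 8 2 2 5 8 7 4
Double every second digit counting from the check-digit position (so the 1st, 3rd, 5th, ... of the partial from the right).
  doubled (with −9 where >9): 9 2 4 1 5 → sum 21
  kept as-is: 5 8 2 8 4 → sum 27
Total = 21 + 27 = 48.
Check digit = (10 − (48 mod 10)) mod 10 = 2.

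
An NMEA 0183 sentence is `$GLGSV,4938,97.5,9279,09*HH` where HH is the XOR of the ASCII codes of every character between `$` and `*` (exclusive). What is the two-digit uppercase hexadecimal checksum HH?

XOR the ASCII codes of the payload characters:
  'G' = 0x47 → acc = 0x47
  'L' = 0x4C → acc = 0x0B
  'G' = 0x47 → acc = 0x4C
  'S' = 0x53 → acc = 0x1F
  'V' = 0x56 → acc = 0x49
  ',' = 0x2C → acc = 0x65
  '4' = 0x34 → acc = 0x51
  '9' = 0x39 → acc = 0x68
  '3' = 0x33 → acc = 0x5B
  '8' = 0x38 → acc = 0x63
  ',' = 0x2C → acc = 0x4F
  '9' = 0x39 → acc = 0x76
  '7' = 0x37 → acc = 0x41
  '.' = 0x2E → acc = 0x6F
  '5' = 0x35 → acc = 0x5A
  ',' = 0x2C → acc = 0x76
  '9' = 0x39 → acc = 0x4F
  '2' = 0x32 → acc = 0x7D
  '7' = 0x37 → acc = 0x4A
  '9' = 0x39 → acc = 0x73
  ',' = 0x2C → acc = 0x5F
  '0' = 0x30 → acc = 0x6F
  '9' = 0x39 → acc = 0x56
Checksum = 0x56.

56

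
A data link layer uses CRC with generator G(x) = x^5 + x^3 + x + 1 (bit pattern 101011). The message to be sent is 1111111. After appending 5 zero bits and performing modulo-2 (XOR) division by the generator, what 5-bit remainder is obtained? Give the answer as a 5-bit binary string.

Append 5 zeros: 111111100000. Divide by 101011 (XOR where the leading bit is 1):
  pos 0: 111111 XOR 101011 = 010100
  pos 1: 101001 XOR 101011 = 000010
  pos 5: 100000 XOR 101011 = 001011
Remainder (last 5 bits) = 10110. This is the CRC / FCS.

10110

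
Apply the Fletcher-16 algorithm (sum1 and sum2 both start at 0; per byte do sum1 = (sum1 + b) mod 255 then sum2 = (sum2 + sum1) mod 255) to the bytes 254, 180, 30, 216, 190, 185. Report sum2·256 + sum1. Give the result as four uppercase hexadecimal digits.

BB23

Running sums (mod 255):
  after byte 0 (254): sum1=254, sum2=254
  after byte 1 (180): sum1=179, sum2=178
  after byte 2 (30): sum1=209, sum2=132
  after byte 3 (216): sum1=170, sum2=47
  after byte 4 (190): sum1=105, sum2=152
  after byte 5 (185): sum1=35, sum2=187
Checksum = sum2·256 + sum1 = 187·256 + 35 = 47907 = 0xBB23.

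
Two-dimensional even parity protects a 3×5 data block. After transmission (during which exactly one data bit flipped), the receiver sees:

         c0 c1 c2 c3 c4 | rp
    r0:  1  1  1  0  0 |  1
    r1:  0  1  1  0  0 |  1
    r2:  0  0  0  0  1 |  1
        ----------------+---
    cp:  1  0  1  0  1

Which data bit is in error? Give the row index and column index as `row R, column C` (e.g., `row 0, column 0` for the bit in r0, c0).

row 1, column 2

Recompute each row's even parity and compare to rp:
  r0: data parity 1, sent rp 1 → ok
  r1: data parity 0, sent rp 1 → mismatch
  r2: data parity 1, sent rp 1 → ok
Recompute each column's even parity and compare to cp:
  c0: data parity 1, sent cp 1 → ok
  c1: data parity 0, sent cp 0 → ok
  c2: data parity 0, sent cp 1 → mismatch
  c3: data parity 0, sent cp 0 → ok
  c4: data parity 1, sent cp 1 → ok
Exactly one row (r1) and one column (c2) fail → the flipped bit is at their intersection.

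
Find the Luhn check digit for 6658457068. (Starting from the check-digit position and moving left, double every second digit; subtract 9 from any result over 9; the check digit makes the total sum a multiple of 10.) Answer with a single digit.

Partial digits right→left: 8 6 0 7 5 4 8 5 6 6
Double every second digit counting from the check-digit position (so the 1st, 3rd, 5th, ... of the partial from the right).
  doubled (with −9 where >9): 7 0 1 7 3 → sum 18
  kept as-is: 6 7 4 5 6 → sum 28
Total = 18 + 28 = 46.
Check digit = (10 − (46 mod 10)) mod 10 = 4.

4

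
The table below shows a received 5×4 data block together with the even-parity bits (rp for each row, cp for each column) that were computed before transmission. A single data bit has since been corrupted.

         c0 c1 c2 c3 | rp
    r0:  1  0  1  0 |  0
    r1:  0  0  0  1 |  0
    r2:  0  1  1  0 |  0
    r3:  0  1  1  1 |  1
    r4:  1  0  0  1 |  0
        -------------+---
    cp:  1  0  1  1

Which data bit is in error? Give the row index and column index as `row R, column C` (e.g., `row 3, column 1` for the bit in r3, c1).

Recompute each row's even parity and compare to rp:
  r0: data parity 0, sent rp 0 → ok
  r1: data parity 1, sent rp 0 → mismatch
  r2: data parity 0, sent rp 0 → ok
  r3: data parity 1, sent rp 1 → ok
  r4: data parity 0, sent rp 0 → ok
Recompute each column's even parity and compare to cp:
  c0: data parity 0, sent cp 1 → mismatch
  c1: data parity 0, sent cp 0 → ok
  c2: data parity 1, sent cp 1 → ok
  c3: data parity 1, sent cp 1 → ok
Exactly one row (r1) and one column (c0) fail → the flipped bit is at their intersection.

row 1, column 0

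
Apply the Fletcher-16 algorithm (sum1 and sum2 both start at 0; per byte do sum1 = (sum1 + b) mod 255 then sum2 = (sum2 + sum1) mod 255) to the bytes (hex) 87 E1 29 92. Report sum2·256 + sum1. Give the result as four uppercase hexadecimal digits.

A825

Running sums (mod 255):
  after byte 0 (87): sum1=135, sum2=135
  after byte 1 (E1): sum1=105, sum2=240
  after byte 2 (29): sum1=146, sum2=131
  after byte 3 (92): sum1=37, sum2=168
Checksum = sum2·256 + sum1 = 168·256 + 37 = 43045 = 0xA825.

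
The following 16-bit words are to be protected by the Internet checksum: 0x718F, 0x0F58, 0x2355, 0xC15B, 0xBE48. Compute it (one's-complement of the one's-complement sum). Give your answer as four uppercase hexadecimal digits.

One's-complement addition (fold any carry out of bit 15 back into bit 0):
  0x718F + 0x0F58 = 0x080E7
  0x80E7 + 0x2355 = 0x0A43C
  0xA43C + 0xC15B = 0x16597 → wrap carry → 0x6598
  0x6598 + 0xBE48 = 0x123E0 → wrap carry → 0x23E1
One's-complement sum = 0x23E1.
Checksum = ~0x23E1 & 0xFFFF = 0xDC1E.

DC1E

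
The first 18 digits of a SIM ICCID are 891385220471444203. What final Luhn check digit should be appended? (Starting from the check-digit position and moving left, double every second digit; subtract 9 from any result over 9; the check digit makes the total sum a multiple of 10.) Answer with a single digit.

Partial digits right→left: 3 0 2 4 4 4 1 7 4 0 2 2 5 8 3 1 9 8
Double every second digit counting from the check-digit position (so the 1st, 3rd, 5th, ... of the partial from the right).
  doubled (with −9 where >9): 6 4 8 2 8 4 1 6 9 → sum 48
  kept as-is: 0 4 4 7 0 2 8 1 8 → sum 34
Total = 48 + 34 = 82.
Check digit = (10 − (82 mod 10)) mod 10 = 8.

8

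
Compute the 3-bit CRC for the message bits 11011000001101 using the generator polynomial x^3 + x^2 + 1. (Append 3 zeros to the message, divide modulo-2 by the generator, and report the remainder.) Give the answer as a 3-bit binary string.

011

Append 3 zeros: 11011000001101000. Divide by 1101 (XOR where the leading bit is 1):
  pos 0: 1101 XOR 1101 = 0000
  pos 4: 1000 XOR 1101 = 0101
  pos 5: 1010 XOR 1101 = 0111
  pos 6: 1110 XOR 1101 = 0011
  pos 8: 1111 XOR 1101 = 0010
  pos 10: 1001 XOR 1101 = 0100
  pos 11: 1000 XOR 1101 = 0101
  pos 12: 1010 XOR 1101 = 0111
  pos 13: 1110 XOR 1101 = 0011
Remainder (last 3 bits) = 011. This is the CRC / FCS.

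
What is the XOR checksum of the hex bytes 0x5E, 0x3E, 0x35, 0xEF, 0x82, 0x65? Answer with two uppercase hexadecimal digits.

XOR the bytes together:
  start with 0x5E
  0x5E ⊕ 0x3E = 0x60
  0x60 ⊕ 0x35 = 0x55
  0x55 ⊕ 0xEF = 0xBA
  0xBA ⊕ 0x82 = 0x38
  0x38 ⊕ 0x65 = 0x5D

5D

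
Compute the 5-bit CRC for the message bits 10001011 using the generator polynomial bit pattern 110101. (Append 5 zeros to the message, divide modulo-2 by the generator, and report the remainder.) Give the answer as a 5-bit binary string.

Append 5 zeros: 1000101100000. Divide by 110101 (XOR where the leading bit is 1):
  pos 0: 100010 XOR 110101 = 010111
  pos 1: 101111 XOR 110101 = 011010
  pos 2: 110101 XOR 110101 = 000000
Remainder (last 5 bits) = 00000. This is the CRC / FCS.

00000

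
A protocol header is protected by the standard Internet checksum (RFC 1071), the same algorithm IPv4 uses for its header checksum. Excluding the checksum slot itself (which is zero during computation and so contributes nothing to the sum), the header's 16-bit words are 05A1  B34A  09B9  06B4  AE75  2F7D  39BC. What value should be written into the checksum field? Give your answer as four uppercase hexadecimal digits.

1EF8

One's-complement addition (fold any carry out of bit 15 back into bit 0):
  0x05A1 + 0xB34A = 0x0B8EB
  0xB8EB + 0x09B9 = 0x0C2A4
  0xC2A4 + 0x06B4 = 0x0C958
  0xC958 + 0xAE75 = 0x177CD → wrap carry → 0x77CE
  0x77CE + 0x2F7D = 0x0A74B
  0xA74B + 0x39BC = 0x0E107
One's-complement sum = 0xE107.
Checksum = ~0xE107 & 0xFFFF = 0x1EF8.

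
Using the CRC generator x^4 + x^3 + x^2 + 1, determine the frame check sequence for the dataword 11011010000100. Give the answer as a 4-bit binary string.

0000

Append 4 zeros: 110110100001000000. Divide by 11101 (XOR where the leading bit is 1):
  pos 0: 11011 XOR 11101 = 00110
  pos 2: 11001 XOR 11101 = 00100
  pos 4: 10000 XOR 11101 = 01101
  pos 5: 11010 XOR 11101 = 00111
  pos 7: 11101 XOR 11101 = 00000
Remainder (last 4 bits) = 0000. This is the CRC / FCS.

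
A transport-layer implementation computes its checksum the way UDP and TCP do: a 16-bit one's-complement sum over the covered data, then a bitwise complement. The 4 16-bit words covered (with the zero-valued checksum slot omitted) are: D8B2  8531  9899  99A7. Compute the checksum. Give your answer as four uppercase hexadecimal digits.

6FDA

One's-complement addition (fold any carry out of bit 15 back into bit 0):
  0xD8B2 + 0x8531 = 0x15DE3 → wrap carry → 0x5DE4
  0x5DE4 + 0x9899 = 0x0F67D
  0xF67D + 0x99A7 = 0x19024 → wrap carry → 0x9025
One's-complement sum = 0x9025.
Checksum = ~0x9025 & 0xFFFF = 0x6FDA.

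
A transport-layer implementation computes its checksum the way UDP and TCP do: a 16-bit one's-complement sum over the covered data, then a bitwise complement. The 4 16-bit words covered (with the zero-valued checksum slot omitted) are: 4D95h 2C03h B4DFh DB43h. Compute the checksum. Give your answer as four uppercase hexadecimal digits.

One's-complement addition (fold any carry out of bit 15 back into bit 0):
  0x4D95 + 0x2C03 = 0x07998
  0x7998 + 0xB4DF = 0x12E77 → wrap carry → 0x2E78
  0x2E78 + 0xDB43 = 0x109BB → wrap carry → 0x09BC
One's-complement sum = 0x09BC.
Checksum = ~0x09BC & 0xFFFF = 0xF643.

F643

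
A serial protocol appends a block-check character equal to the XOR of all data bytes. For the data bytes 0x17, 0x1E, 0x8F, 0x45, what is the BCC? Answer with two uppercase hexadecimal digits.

C3

XOR the bytes together:
  start with 0x17
  0x17 ⊕ 0x1E = 0x09
  0x09 ⊕ 0x8F = 0x86
  0x86 ⊕ 0x45 = 0xC3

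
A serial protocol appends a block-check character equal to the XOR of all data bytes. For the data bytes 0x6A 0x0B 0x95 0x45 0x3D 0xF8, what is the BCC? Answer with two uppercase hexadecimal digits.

74

XOR the bytes together:
  start with 0x6A
  0x6A ⊕ 0x0B = 0x61
  0x61 ⊕ 0x95 = 0xF4
  0xF4 ⊕ 0x45 = 0xB1
  0xB1 ⊕ 0x3D = 0x8C
  0x8C ⊕ 0xF8 = 0x74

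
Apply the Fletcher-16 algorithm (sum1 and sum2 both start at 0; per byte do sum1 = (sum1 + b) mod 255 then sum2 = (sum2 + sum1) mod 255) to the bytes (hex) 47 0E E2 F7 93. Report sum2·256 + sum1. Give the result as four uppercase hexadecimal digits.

C8C3

Running sums (mod 255):
  after byte 0 (47): sum1=71, sum2=71
  after byte 1 (0E): sum1=85, sum2=156
  after byte 2 (E2): sum1=56, sum2=212
  after byte 3 (F7): sum1=48, sum2=5
  after byte 4 (93): sum1=195, sum2=200
Checksum = sum2·256 + sum1 = 200·256 + 195 = 51395 = 0xC8C3.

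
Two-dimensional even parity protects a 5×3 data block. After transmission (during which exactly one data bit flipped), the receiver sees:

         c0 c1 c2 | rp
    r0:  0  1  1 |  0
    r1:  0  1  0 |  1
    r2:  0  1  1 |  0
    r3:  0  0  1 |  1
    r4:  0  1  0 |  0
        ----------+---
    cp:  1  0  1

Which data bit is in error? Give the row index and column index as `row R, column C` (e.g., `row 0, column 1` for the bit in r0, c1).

Recompute each row's even parity and compare to rp:
  r0: data parity 0, sent rp 0 → ok
  r1: data parity 1, sent rp 1 → ok
  r2: data parity 0, sent rp 0 → ok
  r3: data parity 1, sent rp 1 → ok
  r4: data parity 1, sent rp 0 → mismatch
Recompute each column's even parity and compare to cp:
  c0: data parity 0, sent cp 1 → mismatch
  c1: data parity 0, sent cp 0 → ok
  c2: data parity 1, sent cp 1 → ok
Exactly one row (r4) and one column (c0) fail → the flipped bit is at their intersection.

row 4, column 0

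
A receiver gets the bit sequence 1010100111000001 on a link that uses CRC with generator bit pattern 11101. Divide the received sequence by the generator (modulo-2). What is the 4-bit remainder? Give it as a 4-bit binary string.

Modulo-2 division of 1010100111000001 by 11101:
  pos 0: 10101 XOR 11101 = 01000
  pos 1: 10000 XOR 11101 = 01101
  pos 2: 11010 XOR 11101 = 00111
  pos 4: 11111 XOR 11101 = 00010
  pos 7: 10100 XOR 11101 = 01001
  pos 8: 10010 XOR 11101 = 01111
  pos 9: 11110 XOR 11101 = 00011
Remainder = 1101 (nonzero — an error is detected).

1101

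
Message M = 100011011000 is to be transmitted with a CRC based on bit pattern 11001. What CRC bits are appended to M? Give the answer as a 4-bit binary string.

Append 4 zeros: 1000110110000000. Divide by 11001 (XOR where the leading bit is 1):
  pos 0: 10001 XOR 11001 = 01000
  pos 1: 10001 XOR 11001 = 01000
  pos 2: 10000 XOR 11001 = 01001
  pos 3: 10011 XOR 11001 = 01010
  pos 4: 10101 XOR 11001 = 01100
  pos 5: 11000 XOR 11001 = 00001
  pos 9: 10000 XOR 11001 = 01001
  pos 10: 10010 XOR 11001 = 01011
  pos 11: 10110 XOR 11001 = 01111
Remainder (last 4 bits) = 1111. This is the CRC / FCS.

1111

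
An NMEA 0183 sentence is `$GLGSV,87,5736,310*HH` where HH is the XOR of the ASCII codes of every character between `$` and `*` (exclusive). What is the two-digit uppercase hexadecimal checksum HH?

5F

XOR the ASCII codes of the payload characters:
  'G' = 0x47 → acc = 0x47
  'L' = 0x4C → acc = 0x0B
  'G' = 0x47 → acc = 0x4C
  'S' = 0x53 → acc = 0x1F
  'V' = 0x56 → acc = 0x49
  ',' = 0x2C → acc = 0x65
  '8' = 0x38 → acc = 0x5D
  '7' = 0x37 → acc = 0x6A
  ',' = 0x2C → acc = 0x46
  '5' = 0x35 → acc = 0x73
  '7' = 0x37 → acc = 0x44
  '3' = 0x33 → acc = 0x77
  '6' = 0x36 → acc = 0x41
  ',' = 0x2C → acc = 0x6D
  '3' = 0x33 → acc = 0x5E
  '1' = 0x31 → acc = 0x6F
  '0' = 0x30 → acc = 0x5F
Checksum = 0x5F.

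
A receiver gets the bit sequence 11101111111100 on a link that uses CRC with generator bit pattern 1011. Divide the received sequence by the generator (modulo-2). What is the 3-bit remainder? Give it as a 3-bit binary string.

Modulo-2 division of 11101111111100 by 1011:
  pos 0: 1110 XOR 1011 = 0101
  pos 1: 1011 XOR 1011 = 0000
  pos 5: 1111 XOR 1011 = 0100
  pos 6: 1001 XOR 1011 = 0010
  pos 8: 1011 XOR 1011 = 0000
Remainder = 000 (zero — the frame passes the CRC check).

000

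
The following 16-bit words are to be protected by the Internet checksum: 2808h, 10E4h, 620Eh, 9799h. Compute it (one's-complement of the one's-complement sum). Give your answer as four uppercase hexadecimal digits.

One's-complement addition (fold any carry out of bit 15 back into bit 0):
  0x2808 + 0x10E4 = 0x038EC
  0x38EC + 0x620E = 0x09AFA
  0x9AFA + 0x9799 = 0x13293 → wrap carry → 0x3294
One's-complement sum = 0x3294.
Checksum = ~0x3294 & 0xFFFF = 0xCD6B.

CD6B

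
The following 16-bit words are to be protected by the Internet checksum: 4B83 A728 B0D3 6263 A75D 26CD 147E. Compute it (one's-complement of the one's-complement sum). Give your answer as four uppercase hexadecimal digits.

1774

One's-complement addition (fold any carry out of bit 15 back into bit 0):
  0x4B83 + 0xA728 = 0x0F2AB
  0xF2AB + 0xB0D3 = 0x1A37E → wrap carry → 0xA37F
  0xA37F + 0x6263 = 0x105E2 → wrap carry → 0x05E3
  0x05E3 + 0xA75D = 0x0AD40
  0xAD40 + 0x26CD = 0x0D40D
  0xD40D + 0x147E = 0x0E88B
One's-complement sum = 0xE88B.
Checksum = ~0xE88B & 0xFFFF = 0x1774.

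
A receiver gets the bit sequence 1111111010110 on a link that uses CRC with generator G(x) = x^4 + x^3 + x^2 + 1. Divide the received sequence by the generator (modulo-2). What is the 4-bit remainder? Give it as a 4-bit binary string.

0000

Modulo-2 division of 1111111010110 by 11101:
  pos 0: 11111 XOR 11101 = 00010
  pos 3: 10110 XOR 11101 = 01011
  pos 4: 10111 XOR 11101 = 01010
  pos 5: 10100 XOR 11101 = 01001
  pos 6: 10011 XOR 11101 = 01110
  pos 7: 11101 XOR 11101 = 00000
Remainder = 0000 (zero — the frame passes the CRC check).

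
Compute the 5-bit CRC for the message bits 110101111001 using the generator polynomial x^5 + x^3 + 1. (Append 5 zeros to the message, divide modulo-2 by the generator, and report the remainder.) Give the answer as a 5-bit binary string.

01101

Append 5 zeros: 11010111100100000. Divide by 101001 (XOR where the leading bit is 1):
  pos 0: 110101 XOR 101001 = 011100
  pos 1: 111001 XOR 101001 = 010000
  pos 2: 100001 XOR 101001 = 001000
  pos 4: 100010 XOR 101001 = 001011
  pos 6: 101101 XOR 101001 = 000100
  pos 9: 100000 XOR 101001 = 001001
  pos 11: 100100 XOR 101001 = 001101
Remainder (last 5 bits) = 01101. This is the CRC / FCS.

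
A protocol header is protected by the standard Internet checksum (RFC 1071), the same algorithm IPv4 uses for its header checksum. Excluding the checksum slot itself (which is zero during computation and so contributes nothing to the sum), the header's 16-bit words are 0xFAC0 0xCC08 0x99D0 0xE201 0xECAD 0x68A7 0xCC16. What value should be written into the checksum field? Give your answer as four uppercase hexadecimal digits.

9BF7

One's-complement addition (fold any carry out of bit 15 back into bit 0):
  0xFAC0 + 0xCC08 = 0x1C6C8 → wrap carry → 0xC6C9
  0xC6C9 + 0x99D0 = 0x16099 → wrap carry → 0x609A
  0x609A + 0xE201 = 0x1429B → wrap carry → 0x429C
  0x429C + 0xECAD = 0x12F49 → wrap carry → 0x2F4A
  0x2F4A + 0x68A7 = 0x097F1
  0x97F1 + 0xCC16 = 0x16407 → wrap carry → 0x6408
One's-complement sum = 0x6408.
Checksum = ~0x6408 & 0xFFFF = 0x9BF7.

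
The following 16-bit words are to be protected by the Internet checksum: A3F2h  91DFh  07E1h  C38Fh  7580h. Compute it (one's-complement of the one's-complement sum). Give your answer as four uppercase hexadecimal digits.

893C

One's-complement addition (fold any carry out of bit 15 back into bit 0):
  0xA3F2 + 0x91DF = 0x135D1 → wrap carry → 0x35D2
  0x35D2 + 0x07E1 = 0x03DB3
  0x3DB3 + 0xC38F = 0x10142 → wrap carry → 0x0143
  0x0143 + 0x7580 = 0x076C3
One's-complement sum = 0x76C3.
Checksum = ~0x76C3 & 0xFFFF = 0x893C.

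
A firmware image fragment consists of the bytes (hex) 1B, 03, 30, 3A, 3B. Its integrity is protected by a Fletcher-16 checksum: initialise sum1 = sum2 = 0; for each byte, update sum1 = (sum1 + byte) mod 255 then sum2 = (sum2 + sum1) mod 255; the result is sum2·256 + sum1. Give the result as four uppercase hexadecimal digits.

Running sums (mod 255):
  after byte 0 (1B): sum1=27, sum2=27
  after byte 1 (03): sum1=30, sum2=57
  after byte 2 (30): sum1=78, sum2=135
  after byte 3 (3A): sum1=136, sum2=16
  after byte 4 (3B): sum1=195, sum2=211
Checksum = sum2·256 + sum1 = 211·256 + 195 = 54211 = 0xD3C3.

D3C3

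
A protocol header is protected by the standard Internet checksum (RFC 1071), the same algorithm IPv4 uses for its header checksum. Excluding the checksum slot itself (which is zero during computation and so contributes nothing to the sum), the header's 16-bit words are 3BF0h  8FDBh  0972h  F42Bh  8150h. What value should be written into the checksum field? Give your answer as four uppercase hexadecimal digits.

One's-complement addition (fold any carry out of bit 15 back into bit 0):
  0x3BF0 + 0x8FDB = 0x0CBCB
  0xCBCB + 0x0972 = 0x0D53D
  0xD53D + 0xF42B = 0x1C968 → wrap carry → 0xC969
  0xC969 + 0x8150 = 0x14AB9 → wrap carry → 0x4ABA
One's-complement sum = 0x4ABA.
Checksum = ~0x4ABA & 0xFFFF = 0xB545.

B545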